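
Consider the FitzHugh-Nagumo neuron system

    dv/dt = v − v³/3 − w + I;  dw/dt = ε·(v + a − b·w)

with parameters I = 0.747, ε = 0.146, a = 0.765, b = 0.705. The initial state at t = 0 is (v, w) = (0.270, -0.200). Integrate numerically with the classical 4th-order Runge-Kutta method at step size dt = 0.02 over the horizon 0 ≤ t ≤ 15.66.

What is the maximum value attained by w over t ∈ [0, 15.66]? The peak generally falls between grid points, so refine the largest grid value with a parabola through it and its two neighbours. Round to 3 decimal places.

t=0.000: state=(0.270, -0.200)
step 1 (dt=0.02): k1=(1.210, 0.172), k2=(1.220, 0.173), k3=(1.220, 0.173), k4=(1.229, 0.175); state += dt/6·(k1+2k2+2k3+k4)
t=0.020: state=(0.294, -0.197)
t=0.040: state=(0.319, -0.193)
t=0.060: state=(0.344, -0.189)
continuing one RK4 step at a time; state shown every 50 steps (Δt=1):
t=1.000: state=(1.610, 0.061)
t=2.000: state=(1.895, 0.415)
t=3.000: state=(1.796, 0.738)
t=4.000: state=(1.664, 1.011)
t=5.000: state=(1.523, 1.240)
t=6.000: state=(1.368, 1.425)
t=7.000: state=(1.191, 1.570)
t=8.000: state=(0.968, 1.672)
t=9.000: state=(0.638, 1.728)
t=10.000: state=(-0.012, 1.714)
t=11.000: state=(-1.367, 1.561)
t=12.000: state=(-1.932, 1.269)
t=13.000: state=(-1.879, 0.985)
t=14.000: state=(-1.779, 0.741)
t=15.000: state=(-1.675, 0.536)
t=15.660: state=(-1.607, 0.419)
largest grid value and its neighbours: w(9.360)=1.73311, w(9.380)=1.73311, w(9.400)=1.73307
parabola through these three points peaks at t≈9.371 with w≈1.73311

max w = 1.733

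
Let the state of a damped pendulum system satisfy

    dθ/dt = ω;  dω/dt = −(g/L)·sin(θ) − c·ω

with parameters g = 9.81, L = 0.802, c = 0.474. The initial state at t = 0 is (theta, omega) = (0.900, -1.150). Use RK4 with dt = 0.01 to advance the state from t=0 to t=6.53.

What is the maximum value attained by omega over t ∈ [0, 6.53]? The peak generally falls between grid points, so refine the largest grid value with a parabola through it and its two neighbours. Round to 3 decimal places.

t=0.000: state=(0.900, -1.150)
step 1 (dt=0.01): k1=(-1.150, -9.036), k2=(-1.195, -8.971), k3=(-1.195, -8.970), k4=(-1.240, -8.902); state += dt/6·(k1+2k2+2k3+k4)
t=0.010: state=(0.888, -1.240)
t=0.020: state=(0.875, -1.328)
t=0.030: state=(0.861, -1.415)
continuing one RK4 step at a time; state shown every 25 steps (Δt=0.25):
t=0.250: state=(0.377, -2.787)
t=0.500: state=(-0.329, -2.507)
t=0.750: state=(-0.743, -0.661)
t=1.000: state=(-0.647, 1.348)
t=1.250: state=(-0.153, 2.351)
t=1.500: state=(0.386, 1.703)
t=1.750: state=(0.613, 0.041)
t=2.000: state=(0.421, -1.460)
t=2.250: state=(-0.024, -1.872)
t=2.500: state=(-0.404, -0.990)
t=2.750: state=(-0.475, 0.426)
t=3.000: state=(-0.227, 1.417)
t=3.250: state=(0.144, 1.364)
t=3.500: state=(0.377, 0.407)
t=3.750: state=(0.335, -0.705)
t=4.000: state=(0.074, -1.235)
t=4.250: state=(-0.207, -0.877)
t=4.500: state=(-0.318, 0.024)
t=4.750: state=(-0.205, 0.809)
t=5.000: state=(0.033, 0.968)
t=5.250: state=(0.222, 0.458)
t=5.500: state=(0.241, -0.300)
t=5.750: state=(0.096, -0.774)
t=6.000: state=(-0.097, -0.675)
t=6.250: state=(-0.203, -0.132)
t=6.500: state=(-0.161, 0.438)
t=6.530: state=(-0.147, 0.488)
largest grid value and its neighbours: omega(1.270)=2.36045, omega(1.280)=2.36075, omega(1.290)=2.35819
parabola through these three points peaks at t≈1.276 with omega≈2.36098

max omega = 2.361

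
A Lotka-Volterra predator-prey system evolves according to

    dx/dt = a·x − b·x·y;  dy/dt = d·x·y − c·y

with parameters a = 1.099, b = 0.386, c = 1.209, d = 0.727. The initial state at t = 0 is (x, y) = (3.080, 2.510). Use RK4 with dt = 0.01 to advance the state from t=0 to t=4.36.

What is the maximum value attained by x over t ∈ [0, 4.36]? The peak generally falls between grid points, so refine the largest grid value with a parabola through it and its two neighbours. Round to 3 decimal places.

max x = 3.105

t=0.000: state=(3.080, 2.510)
step 1 (dt=0.01): k1=(0.401, 2.586), k2=(0.386, 2.603), k3=(0.386, 2.603), k4=(0.370, 2.620); state += dt/6·(k1+2k2+2k3+k4)
t=0.010: state=(3.084, 2.536)
t=0.020: state=(3.087, 2.562)
t=0.030: state=(3.091, 2.589)
continuing one RK4 step at a time; state shown every 20 steps (Δt=0.2):
t=0.200: state=(3.093, 3.092)
t=0.400: state=(2.958, 3.777)
t=0.600: state=(2.679, 4.475)
t=0.800: state=(2.308, 5.052)
t=1.000: state=(1.918, 5.392)
t=1.200: state=(1.569, 5.452)
t=1.400: state=(1.291, 5.265)
t=1.600: state=(1.085, 4.910)
t=1.800: state=(0.941, 4.464)
t=2.000: state=(0.846, 3.989)
t=2.200: state=(0.789, 3.526)
t=2.400: state=(0.761, 3.098)
t=2.600: state=(0.758, 2.716)
t=2.800: state=(0.776, 2.383)
t=3.000: state=(0.813, 2.100)
t=3.200: state=(0.869, 1.863)
t=3.400: state=(0.945, 1.669)
t=3.600: state=(1.042, 1.514)
t=3.800: state=(1.160, 1.395)
t=4.000: state=(1.303, 1.309)
t=4.200: state=(1.470, 1.257)
t=4.360: state=(1.623, 1.240)
largest grid value and its neighbours: x(0.110)=3.10470, x(0.120)=3.10492, x(0.130)=3.10477
parabola through these three points peaks at t≈0.121 with x≈3.10492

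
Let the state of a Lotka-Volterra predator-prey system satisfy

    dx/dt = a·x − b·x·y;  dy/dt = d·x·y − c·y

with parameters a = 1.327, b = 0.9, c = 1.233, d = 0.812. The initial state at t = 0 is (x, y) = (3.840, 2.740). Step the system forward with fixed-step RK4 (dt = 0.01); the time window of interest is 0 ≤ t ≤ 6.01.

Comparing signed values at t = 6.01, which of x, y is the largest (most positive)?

t=0.000: state=(3.840, 2.740)
step 1 (dt=0.01): k1=(-4.374, 5.165), k2=(-4.438, 5.165), k3=(-4.437, 5.164), k4=(-4.500, 5.162); state += dt/6·(k1+2k2+2k3+k4)
t=0.010: state=(3.796, 2.792)
t=0.020: state=(3.750, 2.843)
t=0.030: state=(3.703, 2.895)
continuing one RK4 step at a time; state shown every 20 steps (Δt=0.2):
t=0.200: state=(2.798, 3.682)
t=0.400: state=(1.785, 4.160)
t=0.600: state=(1.100, 4.090)
t=0.800: state=(0.710, 3.691)
t=1.000: state=(0.499, 3.176)
t=1.200: state=(0.385, 2.664)
t=1.400: state=(0.324, 2.204)
t=1.600: state=(0.295, 1.810)
t=1.800: state=(0.286, 1.483)
t=2.000: state=(0.293, 1.214)
t=2.200: state=(0.313, 0.996)
t=2.400: state=(0.347, 0.821)
t=2.600: state=(0.395, 0.682)
t=2.800: state=(0.461, 0.571)
t=3.000: state=(0.546, 0.484)
t=3.200: state=(0.657, 0.417)
t=3.400: state=(0.799, 0.366)
t=3.600: state=(0.979, 0.331)
t=3.800: state=(1.205, 0.308)
t=4.000: state=(1.488, 0.300)
t=4.200: state=(1.838, 0.306)
t=4.400: state=(2.263, 0.334)
t=4.600: state=(2.766, 0.392)
t=4.800: state=(3.331, 0.502)
t=5.000: state=(3.903, 0.706)
t=5.200: state=(4.348, 1.082)
t=5.400: state=(4.421, 1.735)
t=5.600: state=(3.886, 2.685)
t=5.800: state=(2.857, 3.641)
t=6.000: state=(1.831, 4.150)
t=6.010: state=(1.788, 4.160)
compare at T: x=1.788, y=4.160

largest component: y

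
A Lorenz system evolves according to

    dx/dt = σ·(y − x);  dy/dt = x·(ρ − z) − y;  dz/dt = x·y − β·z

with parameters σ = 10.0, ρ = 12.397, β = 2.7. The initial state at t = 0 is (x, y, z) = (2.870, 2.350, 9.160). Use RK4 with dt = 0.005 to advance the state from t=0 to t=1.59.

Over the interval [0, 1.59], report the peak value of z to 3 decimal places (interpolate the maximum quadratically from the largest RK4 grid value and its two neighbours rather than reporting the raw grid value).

t=0.000: state=(2.870, 2.350, 9.160)
step 1 (dt=0.005): k1=(-5.200, 6.940, -17.988), k2=(-4.896, 7.009, -17.847), k3=(-4.902, 7.011, -17.846), k4=(-4.604, 7.080, -17.704); state += dt/6·(k1+2k2+2k3+k4)
t=0.005: state=(2.845, 2.385, 9.071)
t=0.010: state=(2.824, 2.421, 8.983)
t=0.015: state=(2.805, 2.457, 8.897)
continuing one RK4 step at a time; state shown every 20 steps (Δt=0.1):
t=0.100: state=(2.836, 3.197, 7.666)
t=0.200: state=(3.498, 4.440, 6.904)
t=0.300: state=(4.694, 6.126, 7.178)
t=0.400: state=(6.257, 7.853, 8.902)
t=0.500: state=(7.574, 8.421, 11.904)
t=0.600: state=(7.657, 6.943, 14.383)
t=0.700: state=(6.376, 4.748, 14.569)
t=0.800: state=(4.822, 3.490, 13.072)
t=0.900: state=(3.853, 3.256, 11.211)
t=1.000: state=(3.594, 3.647, 9.656)
t=1.100: state=(3.908, 4.464, 8.690)
t=1.200: state=(4.668, 5.609, 8.528)
t=1.300: state=(5.715, 6.810, 9.370)
t=1.400: state=(6.692, 7.450, 11.116)
t=1.500: state=(7.047, 6.943, 12.922)
t=1.590: state=(6.599, 5.768, 13.626)
largest grid value and its neighbours: z(0.650)=14.77445, z(0.655)=14.77867, z(0.660)=14.77693
parabola through these three points peaks at t≈0.656 with z≈14.77880

max z = 14.779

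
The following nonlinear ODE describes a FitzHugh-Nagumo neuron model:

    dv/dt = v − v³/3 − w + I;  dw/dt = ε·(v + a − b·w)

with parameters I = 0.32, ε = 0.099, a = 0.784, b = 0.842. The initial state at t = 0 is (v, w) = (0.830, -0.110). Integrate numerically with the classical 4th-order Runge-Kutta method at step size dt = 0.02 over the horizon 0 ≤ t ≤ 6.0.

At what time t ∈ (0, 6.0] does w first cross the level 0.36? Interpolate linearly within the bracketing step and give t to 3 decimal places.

t=0.000: state=(0.830, -0.110)
step 1 (dt=0.02): k1=(1.069, 0.169), k2=(1.071, 0.170), k3=(1.071, 0.170), k4=(1.072, 0.171); state += dt/6·(k1+2k2+2k3+k4)
t=0.020: state=(0.851, -0.107)
t=0.040: state=(0.873, -0.103)
t=0.060: state=(0.894, -0.100)
continuing one RK4 step at a time; state shown every 10 steps (Δt=0.2):
t=0.200: state=(1.044, -0.074)
t=0.400: state=(1.247, -0.035)
t=0.600: state=(1.422, 0.007)
t=0.800: state=(1.556, 0.052)
t=1.000: state=(1.650, 0.098)
t=1.200: state=(1.709, 0.145)
t=1.400: state=(1.741, 0.191)
t=1.600: state=(1.755, 0.238)
t=1.800: state=(1.757, 0.284)
t=2.000: state=(1.751, 0.329)
t=2.120: state=(1.744, 0.356)
next step: t=2.140: state=(1.743, 0.360) — w has crossed 0.36
linear interpolation between t=2.120 (0.35575) and t=2.140 (0.36016) → t≈2.139

t = 2.139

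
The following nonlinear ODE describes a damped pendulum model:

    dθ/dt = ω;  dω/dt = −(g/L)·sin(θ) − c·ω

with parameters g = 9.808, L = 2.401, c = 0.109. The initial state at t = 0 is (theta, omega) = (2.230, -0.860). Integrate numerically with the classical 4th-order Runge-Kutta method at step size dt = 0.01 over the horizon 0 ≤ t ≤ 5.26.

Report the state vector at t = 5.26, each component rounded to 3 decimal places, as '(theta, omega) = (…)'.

t=0.000: state=(2.230, -0.860)
step 1 (dt=0.01): k1=(-0.860, -3.135), k2=(-0.876, -3.144), k3=(-0.876, -3.145), k4=(-0.891, -3.154); state += dt/6·(k1+2k2+2k3+k4)
t=0.010: state=(2.221, -0.891)
t=0.020: state=(2.212, -0.923)
t=0.030: state=(2.203, -0.955)
continuing one RK4 step at a time; state shown every 20 steps (Δt=0.2):
t=0.200: state=(1.993, -1.528)
t=0.400: state=(1.613, -2.275)
t=0.600: state=(1.083, -3.007)
t=0.800: state=(0.427, -3.490)
t=1.000: state=(-0.279, -3.472)
t=1.200: state=(-0.927, -2.940)
t=1.400: state=(-1.437, -2.133)
t=1.600: state=(-1.778, -1.284)
t=1.800: state=(-1.954, -0.487)
t=2.000: state=(-1.976, 0.266)
t=2.200: state=(-1.848, 1.018)
t=2.400: state=(-1.567, 1.792)
t=2.600: state=(-1.132, 2.538)
t=2.800: state=(-0.565, 3.086)
t=3.000: state=(0.074, 3.213)
t=3.200: state=(0.687, 2.843)
t=3.400: state=(1.188, 2.131)
t=3.600: state=(1.531, 1.296)
t=3.800: state=(1.707, 0.463)
t=4.000: state=(1.718, -0.345)
t=4.200: state=(1.569, -1.142)
t=4.400: state=(1.263, -1.915)
t=4.600: state=(0.811, -2.567)
t=4.800: state=(0.256, -2.921)
t=5.000: state=(-0.327, -2.828)
t=5.200: state=(-0.847, -2.318)
t=5.260: state=(-0.980, -2.109)

(theta, omega) = (-0.980, -2.109)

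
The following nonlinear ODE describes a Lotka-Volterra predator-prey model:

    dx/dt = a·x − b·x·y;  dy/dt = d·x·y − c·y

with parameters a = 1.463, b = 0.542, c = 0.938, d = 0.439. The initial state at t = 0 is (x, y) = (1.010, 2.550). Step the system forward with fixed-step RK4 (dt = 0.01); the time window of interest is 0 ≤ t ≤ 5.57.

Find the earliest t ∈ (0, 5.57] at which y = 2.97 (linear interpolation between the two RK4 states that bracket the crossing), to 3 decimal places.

t = 3.086

t=0.000: state=(1.010, 2.550)
step 1 (dt=0.01): k1=(0.082, -1.261), k2=(0.085, -1.258), k3=(0.085, -1.258), k4=(0.089, -1.254); state += dt/6·(k1+2k2+2k3+k4)
t=0.010: state=(1.011, 2.537)
t=0.020: state=(1.012, 2.525)
t=0.030: state=(1.013, 2.512)
continuing one RK4 step at a time; state shown every 20 steps (Δt=0.2):
t=0.200: state=(1.040, 2.312)
t=0.400: state=(1.097, 2.105)
t=0.600: state=(1.182, 1.928)
t=0.800: state=(1.295, 1.782)
t=1.000: state=(1.440, 1.665)
t=1.200: state=(1.619, 1.578)
t=1.400: state=(1.835, 1.522)
t=1.600: state=(2.088, 1.498)
t=1.800: state=(2.377, 1.510)
t=2.000: state=(2.697, 1.564)
t=2.200: state=(3.035, 1.668)
t=2.400: state=(3.366, 1.831)
t=2.600: state=(3.654, 2.067)
t=2.800: state=(3.849, 2.384)
t=3.000: state=(3.901, 2.780)
t=3.080: state=(3.873, 2.957)
next step: t=3.090: state=(3.867, 2.980) — y has crossed 2.97
linear interpolation between t=3.080 (2.95693) and t=3.090 (2.97952) → t≈3.086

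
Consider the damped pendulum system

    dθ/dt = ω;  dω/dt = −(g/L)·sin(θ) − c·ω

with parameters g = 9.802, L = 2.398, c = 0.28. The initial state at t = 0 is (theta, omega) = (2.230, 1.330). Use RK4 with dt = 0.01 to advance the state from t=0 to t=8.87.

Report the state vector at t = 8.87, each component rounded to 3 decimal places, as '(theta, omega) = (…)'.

t=0.000: state=(2.230, 1.330)
step 1 (dt=0.01): k1=(1.330, -3.604), k2=(1.312, -3.582), k3=(1.312, -3.582), k4=(1.294, -3.560); state += dt/6·(k1+2k2+2k3+k4)
t=0.010: state=(2.243, 1.294)
t=0.020: state=(2.256, 1.259)
t=0.030: state=(2.268, 1.224)
continuing one RK4 step at a time; state shown every 50 steps (Δt=0.5):
t=0.500: state=(2.517, -0.078)
t=1.000: state=(2.172, -1.358)
t=1.500: state=(1.086, -2.982)
t=2.000: state=(-0.542, -3.020)
t=2.500: state=(-1.562, -0.957)
t=3.000: state=(-1.522, 1.070)
t=3.500: state=(-0.567, 2.562)
t=4.000: state=(0.688, 2.053)
t=4.500: state=(1.251, 0.147)
t=5.000: state=(0.867, -1.583)
t=5.500: state=(-0.123, -2.056)
t=6.000: state=(-0.882, -0.789)
t=6.500: state=(-0.856, 0.851)
t=7.000: state=(-0.163, 1.695)
t=7.500: state=(0.574, 1.025)
t=8.000: state=(0.742, -0.363)
t=8.500: state=(0.287, -1.302)
t=8.870: state=(-0.203, -1.224)

(theta, omega) = (-0.203, -1.224)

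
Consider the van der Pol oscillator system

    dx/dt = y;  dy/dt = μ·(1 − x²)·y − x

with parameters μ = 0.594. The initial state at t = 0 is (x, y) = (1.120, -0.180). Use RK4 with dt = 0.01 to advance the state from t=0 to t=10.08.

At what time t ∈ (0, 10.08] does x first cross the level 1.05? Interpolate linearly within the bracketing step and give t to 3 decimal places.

t=0.000: state=(1.120, -0.180)
step 1 (dt=0.01): k1=(-0.180, -1.093), k2=(-0.185, -1.091), k3=(-0.185, -1.091), k4=(-0.191, -1.090); state += dt/6·(k1+2k2+2k3+k4)
t=0.010: state=(1.118, -0.191)
t=0.020: state=(1.116, -0.202)
t=0.030: state=(1.114, -0.213)
t=0.230: state=(1.050, -0.423)
next step: t=0.240: state=(1.046, -0.434) — x has crossed 1.05
linear interpolation between t=0.230 (1.05032) and t=0.240 (1.04603) → t≈0.231

t = 0.231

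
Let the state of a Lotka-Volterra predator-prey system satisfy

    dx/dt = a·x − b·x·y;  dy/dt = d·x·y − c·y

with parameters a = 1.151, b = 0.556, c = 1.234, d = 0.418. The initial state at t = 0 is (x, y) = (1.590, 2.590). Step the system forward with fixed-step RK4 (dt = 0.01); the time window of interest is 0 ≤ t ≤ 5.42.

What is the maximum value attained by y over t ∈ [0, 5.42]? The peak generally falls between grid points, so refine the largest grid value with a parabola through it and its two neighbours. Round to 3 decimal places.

max y = 3.649

t=0.000: state=(1.590, 2.590)
step 1 (dt=0.01): k1=(-0.460, -1.475), k2=(-0.452, -1.473), k3=(-0.452, -1.473), k4=(-0.445, -1.471); state += dt/6·(k1+2k2+2k3+k4)
t=0.010: state=(1.585, 2.575)
t=0.020: state=(1.581, 2.561)
t=0.030: state=(1.577, 2.546)
continuing one RK4 step at a time; state shown every 20 steps (Δt=0.2):
t=0.200: state=(1.525, 2.304)
t=0.400: state=(1.508, 2.043)
t=0.600: state=(1.533, 1.812)
t=0.800: state=(1.595, 1.613)
t=1.000: state=(1.695, 1.446)
t=1.200: state=(1.831, 1.308)
t=1.400: state=(2.005, 1.200)
t=1.600: state=(2.220, 1.118)
t=1.800: state=(2.476, 1.063)
t=2.000: state=(2.774, 1.034)
t=2.200: state=(3.114, 1.033)
t=2.400: state=(3.490, 1.063)
t=2.600: state=(3.891, 1.131)
t=2.800: state=(4.294, 1.244)
t=3.000: state=(4.666, 1.414)
t=3.200: state=(4.956, 1.653)
t=3.400: state=(5.105, 1.969)
t=3.600: state=(5.055, 2.356)
t=3.800: state=(4.783, 2.781)
t=4.000: state=(4.320, 3.182)
t=4.200: state=(3.749, 3.485)
t=4.400: state=(3.171, 3.635)
t=4.600: state=(2.663, 3.622)
t=4.800: state=(2.257, 3.474)
t=5.000: state=(1.955, 3.234)
t=5.200: state=(1.745, 2.948)
t=5.400: state=(1.609, 2.649)
t=5.420: state=(1.599, 2.619)
largest grid value and its neighbours: y(4.470)=3.64861, y(4.480)=3.64888, y(4.490)=3.64876
parabola through these three points peaks at t≈4.482 with y≈3.64889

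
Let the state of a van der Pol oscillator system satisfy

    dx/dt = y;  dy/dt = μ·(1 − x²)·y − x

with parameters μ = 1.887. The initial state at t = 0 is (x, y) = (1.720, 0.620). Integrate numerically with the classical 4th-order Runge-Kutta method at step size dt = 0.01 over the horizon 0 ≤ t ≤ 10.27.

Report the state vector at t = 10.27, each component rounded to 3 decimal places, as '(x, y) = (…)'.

t=0.000: state=(1.720, 0.620)
step 1 (dt=0.01): k1=(0.620, -4.011), k2=(0.600, -3.952), k3=(0.600, -3.953), k4=(0.580, -3.894); state += dt/6·(k1+2k2+2k3+k4)
t=0.010: state=(1.726, 0.580)
t=0.020: state=(1.732, 0.542)
t=0.030: state=(1.737, 0.505)
continuing one RK4 step at a time; state shown every 50 steps (Δt=0.5):
t=0.500: state=(1.730, -0.299)
t=1.000: state=(1.528, -0.486)
t=1.500: state=(1.242, -0.682)
t=2.000: state=(0.804, -1.151)
t=2.500: state=(-0.087, -2.716)
t=3.000: state=(-1.701, -2.212)
t=3.500: state=(-2.007, 0.174)
t=4.000: state=(-1.857, 0.367)
t=4.500: state=(-1.654, 0.448)
t=5.000: state=(-1.401, 0.576)
t=5.500: state=(-1.053, 0.857)
t=6.000: state=(-0.456, 1.703)
t=6.500: state=(0.909, 3.679)
t=7.000: state=(1.996, 0.393)
t=7.500: state=(1.943, -0.314)
t=8.000: state=(1.761, -0.405)
t=8.500: state=(1.536, -0.502)
t=9.000: state=(1.245, -0.685)
t=9.500: state=(0.807, -1.150)
t=10.000: state=(-0.082, -2.710)
t=10.270: state=(-0.977, -3.676)

(x, y) = (-0.977, -3.676)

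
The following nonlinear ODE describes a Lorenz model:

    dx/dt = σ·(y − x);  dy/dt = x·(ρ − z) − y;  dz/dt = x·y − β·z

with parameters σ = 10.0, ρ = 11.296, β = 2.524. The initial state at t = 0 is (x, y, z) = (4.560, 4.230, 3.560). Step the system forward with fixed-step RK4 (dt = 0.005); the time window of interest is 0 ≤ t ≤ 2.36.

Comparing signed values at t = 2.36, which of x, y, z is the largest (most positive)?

t=0.000: state=(4.560, 4.230, 3.560)
step 1 (dt=0.005): k1=(-3.300, 31.046, 10.303), k2=(-2.441, 30.787, 10.557), k3=(-2.469, 30.802, 10.561), k4=(-1.636, 30.556, 10.818); state += dt/6·(k1+2k2+2k3+k4)
t=0.005: state=(4.548, 4.384, 3.613)
t=0.010: state=(4.543, 4.536, 3.668)
t=0.015: state=(4.547, 4.685, 3.726)
continuing one RK4 step at a time; state shown every 20 steps (Δt=0.1):
t=0.100: state=(5.408, 7.036, 5.238)
t=0.200: state=(7.243, 9.001, 8.695)
t=0.300: state=(8.294, 8.366, 13.026)
t=0.400: state=(7.259, 5.310, 14.942)
t=0.500: state=(5.051, 2.897, 13.765)
t=0.600: state=(3.318, 2.061, 11.554)
t=0.700: state=(2.501, 2.074, 9.481)
t=0.800: state=(2.366, 2.485, 7.843)
t=0.900: state=(2.694, 3.219, 6.723)
t=1.000: state=(3.411, 4.321, 6.239)
t=1.100: state=(4.504, 5.760, 6.622)
t=1.200: state=(5.836, 7.164, 8.153)
t=1.300: state=(6.926, 7.639, 10.635)
t=1.400: state=(7.050, 6.554, 12.770)
t=1.500: state=(6.073, 4.764, 13.215)
t=1.600: state=(4.749, 3.538, 12.204)
t=1.700: state=(3.797, 3.129, 10.699)
t=1.800: state=(3.407, 3.277, 9.306)
t=1.900: state=(3.498, 3.793, 8.294)
t=2.000: state=(3.967, 4.595, 7.822)
t=2.100: state=(4.719, 5.569, 8.038)
t=2.200: state=(5.587, 6.419, 9.012)
t=2.300: state=(6.251, 6.678, 10.495)
t=2.360: state=(6.391, 6.422, 11.341)
compare at T: x=6.391, y=6.422, z=11.341

largest component: z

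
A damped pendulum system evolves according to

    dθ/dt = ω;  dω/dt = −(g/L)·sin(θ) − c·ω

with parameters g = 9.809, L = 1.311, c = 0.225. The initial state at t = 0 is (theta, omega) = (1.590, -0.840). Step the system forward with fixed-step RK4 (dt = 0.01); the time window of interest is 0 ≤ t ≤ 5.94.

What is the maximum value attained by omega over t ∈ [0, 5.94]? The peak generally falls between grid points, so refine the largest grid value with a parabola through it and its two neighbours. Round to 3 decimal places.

t=0.000: state=(1.590, -0.840)
step 1 (dt=0.01): k1=(-0.840, -7.292), k2=(-0.876, -7.284), k3=(-0.876, -7.284), k4=(-0.913, -7.276); state += dt/6·(k1+2k2+2k3+k4)
t=0.010: state=(1.581, -0.913)
t=0.020: state=(1.572, -0.986)
t=0.030: state=(1.562, -1.058)
continuing one RK4 step at a time; state shown every 20 steps (Δt=0.2):
t=0.200: state=(1.279, -2.251)
t=0.400: state=(0.708, -3.374)
t=0.600: state=(-0.018, -3.714)
t=0.800: state=(-0.707, -3.023)
t=1.000: state=(-1.184, -1.694)
t=1.200: state=(-1.375, -0.210)
t=1.400: state=(-1.272, 1.225)
t=1.600: state=(-0.897, 2.470)
t=1.800: state=(-0.318, 3.197)
t=2.000: state=(0.322, 3.046)
t=2.200: state=(0.846, 2.093)
t=2.400: state=(1.135, 0.763)
t=2.600: state=(1.149, -0.614)
t=2.800: state=(0.898, -1.848)
t=3.000: state=(0.436, -2.678)
t=3.200: state=(-0.124, -2.784)
t=3.400: state=(-0.625, -2.114)
t=3.600: state=(-0.938, -0.974)
t=3.800: state=(-1.006, 0.295)
t=4.000: state=(-0.827, 1.458)
t=4.200: state=(-0.446, 2.273)
t=4.400: state=(0.040, 2.467)
t=4.600: state=(0.493, 1.962)
t=4.800: state=(0.793, 0.981)
t=5.000: state=(0.875, -0.165)
t=5.200: state=(0.733, -1.227)
t=5.400: state=(0.405, -1.972)
t=5.600: state=(-0.019, -2.166)
t=5.800: state=(-0.419, -1.742)
t=5.940: state=(-0.625, -1.169)
largest grid value and its neighbours: omega(1.860)=3.25192, omega(1.870)=3.25266, omega(1.880)=3.25097
parabola through these three points peaks at t≈1.868 with omega≈3.25270

max omega = 3.253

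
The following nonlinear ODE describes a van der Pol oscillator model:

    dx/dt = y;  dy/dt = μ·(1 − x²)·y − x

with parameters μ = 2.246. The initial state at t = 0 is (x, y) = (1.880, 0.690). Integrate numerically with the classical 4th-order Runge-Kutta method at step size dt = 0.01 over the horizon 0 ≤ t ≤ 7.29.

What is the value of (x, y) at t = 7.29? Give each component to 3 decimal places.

(x, y) = (1.091, 4.070)

t=0.000: state=(1.880, 0.690)
step 1 (dt=0.01): k1=(0.690, -5.808), k2=(0.661, -5.665), k3=(0.662, -5.668), k4=(0.633, -5.527); state += dt/6·(k1+2k2+2k3+k4)
t=0.010: state=(1.887, 0.633)
t=0.020: state=(1.893, 0.579)
t=0.030: state=(1.898, 0.528)
continuing one RK4 step at a time; state shown every 25 steps (Δt=0.25):
t=0.250: state=(1.931, -0.094)
t=0.500: state=(1.881, -0.271)
t=0.750: state=(1.805, -0.326)
t=1.000: state=(1.719, -0.360)
t=1.250: state=(1.625, -0.397)
t=1.500: state=(1.520, -0.444)
t=1.750: state=(1.401, -0.507)
t=2.000: state=(1.264, -0.601)
t=2.250: state=(1.097, -0.748)
t=2.500: state=(0.881, -1.006)
t=2.750: state=(0.574, -1.509)
t=3.000: state=(0.080, -2.564)
t=3.250: state=(-0.756, -4.042)
t=3.500: state=(-1.675, -2.599)
t=3.750: state=(-2.002, -0.374)
t=4.000: state=(-2.008, 0.174)
t=4.250: state=(-1.949, 0.279)
t=4.500: state=(-1.874, 0.313)
t=4.750: state=(-1.793, 0.339)
t=5.000: state=(-1.705, 0.368)
t=5.250: state=(-1.608, 0.405)
t=5.500: state=(-1.501, 0.453)
t=5.750: state=(-1.380, 0.521)
t=6.000: state=(-1.238, 0.621)
t=6.250: state=(-1.065, 0.781)
t=6.500: state=(-0.838, 1.067)
t=6.750: state=(-0.508, 1.636)
t=7.000: state=(0.032, 2.816)
t=7.250: state=(0.927, 4.118)
t=7.290: state=(1.091, 4.070)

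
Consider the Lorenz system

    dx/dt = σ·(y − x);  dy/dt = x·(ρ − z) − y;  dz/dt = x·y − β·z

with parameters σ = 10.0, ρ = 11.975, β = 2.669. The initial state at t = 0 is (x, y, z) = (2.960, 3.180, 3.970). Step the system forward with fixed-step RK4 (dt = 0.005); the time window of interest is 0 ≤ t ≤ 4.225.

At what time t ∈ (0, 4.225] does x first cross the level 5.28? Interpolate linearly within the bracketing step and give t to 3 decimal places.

t = 0.177

t=0.000: state=(2.960, 3.180, 3.970)
step 1 (dt=0.005): k1=(2.200, 20.515, -1.183), k2=(2.658, 20.516, -1.006), k3=(2.646, 20.524, -1.003), k4=(3.094, 20.533, -0.823); state += dt/6·(k1+2k2+2k3+k4)
t=0.005: state=(2.973, 3.283, 3.965)
t=0.010: state=(2.991, 3.385, 3.962)
t=0.015: state=(3.013, 3.488, 3.961)
t=0.175: state=(5.244, 7.324, 5.518)
next step: t=0.180: state=(5.349, 7.456, 5.639) — x has crossed 5.28
linear interpolation between t=0.175 (5.24426) and t=0.180 (5.34895) → t≈0.177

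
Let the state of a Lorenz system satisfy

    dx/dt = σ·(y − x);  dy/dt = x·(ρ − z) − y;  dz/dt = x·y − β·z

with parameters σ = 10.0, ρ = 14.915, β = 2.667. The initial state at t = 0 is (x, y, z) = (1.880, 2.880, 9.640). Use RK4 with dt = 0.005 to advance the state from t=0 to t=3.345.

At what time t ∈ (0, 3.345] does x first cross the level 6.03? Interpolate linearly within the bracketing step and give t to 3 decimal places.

t = 0.286

t=0.000: state=(1.880, 2.880, 9.640)
step 1 (dt=0.005): k1=(10.000, 7.037, -20.295), k2=(9.926, 7.248, -20.055), k3=(9.933, 7.245, -20.056), k4=(9.866, 7.456, -19.815); state += dt/6·(k1+2k2+2k3+k4)
t=0.005: state=(1.930, 2.916, 9.540)
t=0.010: state=(1.979, 2.955, 9.442)
t=0.015: state=(2.027, 2.995, 9.346)
continuing one RK4 step at a time; state shown every 40 steps (Δt=0.2):
t=0.200: state=(4.289, 6.024, 7.789)
t=0.285: state=(6.011, 8.289, 9.043)
next step: t=0.290: state=(6.126, 8.424, 9.175) — x has crossed 6.03
linear interpolation between t=0.285 (6.01150) and t=0.290 (6.12590) → t≈0.286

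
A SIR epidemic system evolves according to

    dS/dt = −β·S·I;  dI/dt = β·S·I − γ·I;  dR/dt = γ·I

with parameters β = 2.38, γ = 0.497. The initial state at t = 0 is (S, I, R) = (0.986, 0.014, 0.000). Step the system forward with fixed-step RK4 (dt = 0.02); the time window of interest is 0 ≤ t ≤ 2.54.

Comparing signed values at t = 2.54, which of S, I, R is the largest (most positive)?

t=0.000: state=(0.986, 0.014, 0.000)
step 1 (dt=0.02): k1=(-0.033, 0.026, 0.007), k2=(-0.033, 0.026, 0.007), k3=(-0.033, 0.026, 0.007), k4=(-0.034, 0.027, 0.007); state += dt/6·(k1+2k2+2k3+k4)
t=0.020: state=(0.985, 0.015, 0.000)
t=0.040: state=(0.985, 0.015, 0.000)
t=0.060: state=(0.984, 0.016, 0.000)
continuing one RK4 step at a time; state shown every 5 steps (Δt=0.1):
t=0.100: state=(0.982, 0.017, 0.001)
t=0.200: state=(0.978, 0.020, 0.002)
t=0.300: state=(0.973, 0.024, 0.003)
t=0.400: state=(0.967, 0.029, 0.004)
t=0.500: state=(0.959, 0.035, 0.006)
t=0.600: state=(0.951, 0.042, 0.008)
t=0.700: state=(0.941, 0.050, 0.010)
t=0.800: state=(0.929, 0.059, 0.013)
t=0.900: state=(0.914, 0.070, 0.016)
t=1.000: state=(0.898, 0.082, 0.020)
t=1.100: state=(0.879, 0.097, 0.024)
t=1.200: state=(0.857, 0.113, 0.029)
t=1.300: state=(0.833, 0.132, 0.035)
t=1.400: state=(0.805, 0.153, 0.042)
t=1.500: state=(0.774, 0.175, 0.050)
t=1.600: state=(0.741, 0.200, 0.060)
t=1.700: state=(0.704, 0.226, 0.070)
t=1.800: state=(0.665, 0.253, 0.082)
t=1.900: state=(0.624, 0.280, 0.095)
t=2.000: state=(0.582, 0.308, 0.110)
t=2.100: state=(0.539, 0.335, 0.126)
t=2.200: state=(0.496, 0.360, 0.143)
t=2.300: state=(0.454, 0.384, 0.162)
t=2.400: state=(0.414, 0.405, 0.181)
t=2.500: state=(0.375, 0.423, 0.202)
t=2.540: state=(0.360, 0.430, 0.211)
compare at T: S=0.360, I=0.430, R=0.211

largest component: I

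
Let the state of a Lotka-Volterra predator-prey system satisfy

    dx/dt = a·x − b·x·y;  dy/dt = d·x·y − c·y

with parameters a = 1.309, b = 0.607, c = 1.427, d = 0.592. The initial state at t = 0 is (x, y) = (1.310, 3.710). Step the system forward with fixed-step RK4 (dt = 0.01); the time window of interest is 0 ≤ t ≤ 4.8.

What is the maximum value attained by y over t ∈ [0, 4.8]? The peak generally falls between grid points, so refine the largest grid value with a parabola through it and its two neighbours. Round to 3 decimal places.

t=0.000: state=(1.310, 3.710)
step 1 (dt=0.01): k1=(-1.235, -2.417), k2=(-1.220, -2.423), k3=(-1.220, -2.422), k4=(-1.205, -2.428); state += dt/6·(k1+2k2+2k3+k4)
t=0.010: state=(1.298, 3.686)
t=0.020: state=(1.286, 3.661)
t=0.030: state=(1.274, 3.637)
continuing one RK4 step at a time; state shown every 20 steps (Δt=0.2):
t=0.200: state=(1.118, 3.217)
t=0.400: state=(1.012, 2.741)
t=0.600: state=(0.968, 2.315)
t=0.800: state=(0.971, 1.951)
t=1.000: state=(1.015, 1.649)
t=1.200: state=(1.096, 1.404)
t=1.400: state=(1.216, 1.210)
t=1.600: state=(1.377, 1.060)
t=1.800: state=(1.584, 0.949)
t=2.000: state=(1.843, 0.873)
t=2.200: state=(2.160, 0.832)
t=2.400: state=(2.539, 0.825)
t=2.600: state=(2.979, 0.859)
t=2.800: state=(3.471, 0.946)
t=3.000: state=(3.986, 1.106)
t=3.200: state=(4.461, 1.372)
t=3.400: state=(4.793, 1.787)
t=3.600: state=(4.844, 2.385)
t=3.800: state=(4.507, 3.131)
t=4.000: state=(3.825, 3.864)
t=4.200: state=(3.008, 4.353)
t=4.400: state=(2.279, 4.467)
t=4.600: state=(1.739, 4.252)
t=4.800: state=(1.381, 3.838)
largest grid value and its neighbours: y(4.350)=4.47374, y(4.360)=4.47420, y(4.370)=4.47376
parabola through these three points peaks at t≈4.360 with y≈4.47420

max y = 4.474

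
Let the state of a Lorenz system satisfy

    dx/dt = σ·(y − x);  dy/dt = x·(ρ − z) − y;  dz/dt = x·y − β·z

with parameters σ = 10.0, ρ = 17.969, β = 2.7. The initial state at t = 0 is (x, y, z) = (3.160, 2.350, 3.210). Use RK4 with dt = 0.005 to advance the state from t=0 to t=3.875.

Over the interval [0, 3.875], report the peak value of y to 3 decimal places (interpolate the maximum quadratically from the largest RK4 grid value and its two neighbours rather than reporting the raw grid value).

t=0.000: state=(3.160, 2.350, 3.210)
step 1 (dt=0.005): k1=(-8.100, 44.288, -1.241), k2=(-6.790, 43.889, -0.933), k3=(-6.833, 43.936, -0.930), k4=(-5.562, 43.579, -0.622); state += dt/6·(k1+2k2+2k3+k4)
t=0.005: state=(3.126, 2.570, 3.205)
t=0.010: state=(3.104, 2.786, 3.204)
t=0.015: state=(3.094, 3.000, 3.205)
continuing one RK4 step at a time; state shown every 40 steps (Δt=0.2):
t=0.200: state=(8.164, 13.151, 8.534)
t=0.400: state=(10.720, 4.903, 27.196)
t=0.600: state=(1.021, -1.002, 16.440)
t=0.800: state=(-0.661, -1.069, 9.600)
t=1.000: state=(-2.052, -3.301, 6.032)
t=1.200: state=(-7.161, -11.299, 8.765)
t=1.400: state=(-11.215, -7.663, 25.714)
t=1.600: state=(-2.462, -0.097, 17.455)
t=1.800: state=(-0.866, -0.955, 10.253)
t=2.000: state=(-1.995, -3.155, 6.397)
t=2.200: state=(-6.799, -10.749, 8.468)
t=2.400: state=(-11.436, -8.543, 25.329)
t=2.600: state=(-2.789, -0.218, 17.893)
t=2.800: state=(-1.009, -1.100, 10.545)
t=3.000: state=(-2.260, -3.545, 6.690)
t=3.200: state=(-7.402, -11.431, 9.597)
t=3.400: state=(-10.830, -7.247, 25.326)
t=3.600: state=(-2.608, -0.442, 17.213)
t=3.800: state=(-1.289, -1.546, 10.238)
t=3.875: state=(-1.643, -2.336, 8.552)
largest grid value and its neighbours: y(0.265)=15.90117, y(0.270)=15.91762, y(0.275)=15.89466
parabola through these three points peaks at t≈0.270 with y≈15.91775

max y = 15.918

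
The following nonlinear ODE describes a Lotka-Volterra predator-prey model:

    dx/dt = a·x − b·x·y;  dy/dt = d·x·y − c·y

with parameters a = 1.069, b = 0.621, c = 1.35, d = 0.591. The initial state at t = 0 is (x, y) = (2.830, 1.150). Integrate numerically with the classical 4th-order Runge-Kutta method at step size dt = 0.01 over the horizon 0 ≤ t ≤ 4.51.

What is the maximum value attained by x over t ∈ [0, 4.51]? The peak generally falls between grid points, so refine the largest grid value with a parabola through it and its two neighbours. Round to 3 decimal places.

t=0.000: state=(2.830, 1.150)
step 1 (dt=0.01): k1=(1.004, 0.371), k2=(1.003, 0.375), k3=(1.003, 0.375), k4=(1.001, 0.379); state += dt/6·(k1+2k2+2k3+k4)
t=0.010: state=(2.840, 1.154)
t=0.020: state=(2.850, 1.158)
t=0.030: state=(2.860, 1.161)
continuing one RK4 step at a time; state shown every 20 steps (Δt=0.2):
t=0.200: state=(3.022, 1.241)
t=0.400: state=(3.184, 1.368)
t=0.600: state=(3.295, 1.532)
t=0.800: state=(3.333, 1.732)
t=1.000: state=(3.283, 1.956)
t=1.200: state=(3.143, 2.185)
t=1.400: state=(2.929, 2.389)
t=1.600: state=(2.669, 2.540)
t=1.800: state=(2.398, 2.616)
t=2.000: state=(2.144, 2.611)
t=2.200: state=(1.928, 2.534)
t=2.400: state=(1.756, 2.404)
t=2.600: state=(1.630, 2.241)
t=2.800: state=(1.545, 2.063)
t=3.000: state=(1.497, 1.884)
t=3.200: state=(1.483, 1.715)
t=3.400: state=(1.499, 1.561)
t=3.600: state=(1.542, 1.426)
t=3.800: state=(1.611, 1.311)
t=4.000: state=(1.706, 1.217)
t=4.200: state=(1.825, 1.145)
t=4.400: state=(1.967, 1.093)
t=4.510: state=(2.055, 1.074)
largest grid value and its neighbours: x(0.780)=3.33261, x(0.790)=3.33274, x(0.800)=3.33264
parabola through these three points peaks at t≈0.791 with x≈3.33274

max x = 3.333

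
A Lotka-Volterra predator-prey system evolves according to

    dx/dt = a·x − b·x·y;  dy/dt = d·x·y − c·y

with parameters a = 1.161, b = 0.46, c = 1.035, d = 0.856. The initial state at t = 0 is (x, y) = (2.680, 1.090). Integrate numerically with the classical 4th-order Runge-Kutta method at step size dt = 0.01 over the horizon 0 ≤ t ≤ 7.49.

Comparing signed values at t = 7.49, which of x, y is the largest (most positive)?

largest component: y

t=0.000: state=(2.680, 1.090)
step 1 (dt=0.01): k1=(1.768, 1.372), k2=(1.765, 1.389), k3=(1.765, 1.389), k4=(1.762, 1.407); state += dt/6·(k1+2k2+2k3+k4)
t=0.010: state=(2.698, 1.104)
t=0.020: state=(2.715, 1.118)
t=0.030: state=(2.733, 1.133)
continuing one RK4 step at a time; state shown every 25 steps (Δt=0.25):
t=0.250: state=(3.084, 1.562)
t=0.500: state=(3.297, 2.399)
t=0.750: state=(3.115, 3.710)
t=1.000: state=(2.486, 5.249)
t=1.250: state=(1.694, 6.334)
t=1.500: state=(1.071, 6.544)
t=1.750: state=(0.690, 6.077)
t=2.000: state=(0.479, 5.304)
t=2.250: state=(0.365, 4.476)
t=2.500: state=(0.305, 3.709)
t=2.750: state=(0.277, 3.046)
t=3.000: state=(0.269, 2.492)
t=3.250: state=(0.277, 2.039)
t=3.500: state=(0.300, 1.674)
t=3.750: state=(0.336, 1.383)
t=4.000: state=(0.389, 1.154)
t=4.250: state=(0.460, 0.975)
t=4.500: state=(0.554, 0.839)
t=4.750: state=(0.677, 0.738)
t=5.000: state=(0.835, 0.670)
t=5.250: state=(1.036, 0.631)
t=5.500: state=(1.289, 0.624)
t=5.750: state=(1.601, 0.656)
t=6.000: state=(1.977, 0.741)
t=6.250: state=(2.405, 0.914)
t=6.500: state=(2.846, 1.238)
t=6.750: state=(3.199, 1.831)
t=7.000: state=(3.284, 2.848)
t=7.250: state=(2.918, 4.305)
t=7.490: state=(2.212, 5.708)
compare at T: x=2.212, y=5.708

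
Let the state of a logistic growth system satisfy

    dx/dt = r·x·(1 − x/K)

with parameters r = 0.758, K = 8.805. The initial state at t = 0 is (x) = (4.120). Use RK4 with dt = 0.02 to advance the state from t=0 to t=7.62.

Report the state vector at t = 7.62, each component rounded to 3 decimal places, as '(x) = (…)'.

t=0.000: state=(4.120)
step 1 (dt=0.02): k1=(1.662), k2=(1.662), k3=(1.662), k4=(1.663); state += dt/6·(k1+2k2+2k3+k4)
t=0.020: state=(4.153)
t=0.040: state=(4.187)
t=0.060: state=(4.220)
continuing one RK4 step at a time; state shown every 25 steps (Δt=0.5):
t=0.500: state=(4.951)
t=1.000: state=(5.744)
t=1.500: state=(6.452)
t=2.000: state=(7.046)
t=2.500: state=(7.520)
t=3.000: state=(7.883)
t=3.500: state=(8.152)
t=4.000: state=(8.347)
t=4.500: state=(8.486)
t=5.000: state=(8.584)
t=5.500: state=(8.653)
t=6.000: state=(8.700)
t=6.500: state=(8.733)
t=7.000: state=(8.756)
t=7.500: state=(8.771)
t=7.620: state=(8.774)

(x) = (8.774)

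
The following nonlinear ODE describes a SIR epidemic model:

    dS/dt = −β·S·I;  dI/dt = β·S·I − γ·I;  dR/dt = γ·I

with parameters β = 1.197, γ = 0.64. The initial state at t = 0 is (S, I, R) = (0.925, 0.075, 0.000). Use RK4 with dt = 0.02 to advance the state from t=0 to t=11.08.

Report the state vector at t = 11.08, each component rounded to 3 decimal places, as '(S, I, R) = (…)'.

(S, I, R) = (0.228, 0.023, 0.749)

t=0.000: state=(0.925, 0.075, 0.000)
step 1 (dt=0.02): k1=(-0.083, 0.035, 0.048), k2=(-0.083, 0.035, 0.048), k3=(-0.083, 0.035, 0.048), k4=(-0.084, 0.035, 0.048); state += dt/6·(k1+2k2+2k3+k4)
t=0.020: state=(0.923, 0.076, 0.001)
t=0.040: state=(0.922, 0.076, 0.002)
t=0.060: state=(0.920, 0.077, 0.003)
continuing one RK4 step at a time; state shown every 25 steps (Δt=0.5):
t=0.500: state=(0.880, 0.093, 0.027)
t=1.000: state=(0.827, 0.113, 0.060)
t=1.500: state=(0.768, 0.132, 0.099)
t=2.000: state=(0.706, 0.150, 0.145)
t=2.500: state=(0.643, 0.163, 0.195)
t=3.000: state=(0.582, 0.170, 0.248)
t=3.500: state=(0.525, 0.172, 0.303)
t=4.000: state=(0.474, 0.169, 0.358)
t=4.500: state=(0.429, 0.160, 0.410)
t=5.000: state=(0.391, 0.149, 0.460)
t=5.500: state=(0.360, 0.135, 0.505)
t=6.000: state=(0.333, 0.121, 0.546)
t=6.500: state=(0.311, 0.106, 0.583)
t=7.000: state=(0.293, 0.092, 0.614)
t=7.500: state=(0.278, 0.080, 0.642)
t=8.000: state=(0.266, 0.068, 0.665)
t=8.500: state=(0.257, 0.058, 0.686)
t=9.000: state=(0.249, 0.049, 0.703)
t=9.500: state=(0.242, 0.041, 0.717)
t=10.000: state=(0.237, 0.034, 0.729)
t=10.500: state=(0.232, 0.029, 0.739)
t=11.000: state=(0.229, 0.024, 0.747)
t=11.080: state=(0.228, 0.023, 0.749)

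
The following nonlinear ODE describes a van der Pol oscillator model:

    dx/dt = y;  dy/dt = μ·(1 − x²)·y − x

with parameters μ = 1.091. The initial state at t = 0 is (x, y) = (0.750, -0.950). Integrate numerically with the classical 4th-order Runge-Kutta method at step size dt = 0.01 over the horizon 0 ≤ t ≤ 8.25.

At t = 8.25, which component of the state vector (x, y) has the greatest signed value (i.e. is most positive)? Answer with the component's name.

largest component: y

t=0.000: state=(0.750, -0.950)
step 1 (dt=0.01): k1=(-0.950, -1.203), k2=(-0.956, -1.209), k3=(-0.956, -1.209), k4=(-0.962, -1.215); state += dt/6·(k1+2k2+2k3+k4)
t=0.010: state=(0.740, -0.962)
t=0.020: state=(0.731, -0.974)
t=0.030: state=(0.721, -0.987)
continuing one RK4 step at a time; state shown every 50 steps (Δt=0.5):
t=0.500: state=(0.095, -1.739)
t=1.000: state=(-0.988, -2.361)
t=1.500: state=(-1.813, -0.707)
t=2.000: state=(-1.852, 0.330)
t=2.500: state=(-1.598, 0.649)
t=3.000: state=(-1.206, 0.938)
t=3.500: state=(-0.615, 1.497)
t=4.000: state=(0.387, 2.564)
t=4.500: state=(1.648, 1.810)
t=5.000: state=(2.006, -0.060)
t=5.500: state=(1.833, -0.524)
t=6.000: state=(1.517, -0.740)
t=6.500: state=(1.076, -1.059)
t=7.000: state=(0.397, -1.753)
t=7.500: state=(-0.755, -2.763)
t=8.000: state=(-1.852, -1.117)
t=8.250: state=(-2.003, -0.183)
compare at T: x=-2.003, y=-0.183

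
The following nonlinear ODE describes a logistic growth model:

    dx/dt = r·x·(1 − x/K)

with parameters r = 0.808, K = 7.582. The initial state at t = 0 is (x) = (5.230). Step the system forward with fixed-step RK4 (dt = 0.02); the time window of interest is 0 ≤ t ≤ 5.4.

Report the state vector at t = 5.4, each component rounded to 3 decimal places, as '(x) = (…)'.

(x) = (7.539)

t=0.000: state=(5.230)
step 1 (dt=0.02): k1=(1.311), k2=(1.307), k3=(1.307), k4=(1.303); state += dt/6·(k1+2k2+2k3+k4)
t=0.020: state=(5.256)
t=0.040: state=(5.282)
t=0.060: state=(5.308)
continuing one RK4 step at a time; state shown every 10 steps (Δt=0.2):
t=0.200: state=(5.484)
t=0.400: state=(5.720)
t=0.600: state=(5.938)
t=0.800: state=(6.136)
t=1.000: state=(6.316)
t=1.200: state=(6.477)
t=1.400: state=(6.621)
t=1.600: state=(6.749)
t=1.800: state=(6.861)
t=2.000: state=(6.960)
t=2.200: state=(7.046)
t=2.400: state=(7.121)
t=2.600: state=(7.187)
t=2.800: state=(7.243)
t=3.000: state=(7.292)
t=3.200: state=(7.333)
t=3.400: state=(7.370)
t=3.600: state=(7.400)
t=3.800: state=(7.427)
t=4.000: state=(7.450)
t=4.200: state=(7.469)
t=4.400: state=(7.486)
t=4.600: state=(7.500)
t=4.800: state=(7.512)
t=5.000: state=(7.522)
t=5.200: state=(7.531)
t=5.400: state=(7.539)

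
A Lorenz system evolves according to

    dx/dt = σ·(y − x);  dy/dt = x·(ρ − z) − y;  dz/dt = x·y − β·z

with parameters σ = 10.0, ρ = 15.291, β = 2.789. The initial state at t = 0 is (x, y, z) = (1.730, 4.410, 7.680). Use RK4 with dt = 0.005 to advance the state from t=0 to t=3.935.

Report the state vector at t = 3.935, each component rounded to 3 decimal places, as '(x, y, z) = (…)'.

t=0.000: state=(1.730, 4.410, 7.680)
step 1 (dt=0.005): k1=(26.800, 8.757, -13.790), k2=(26.349, 9.307, -13.359), k3=(26.374, 9.295, -13.365), k4=(25.946, 9.839, -12.936); state += dt/6·(k1+2k2+2k3+k4)
t=0.005: state=(1.862, 4.456, 7.613)
t=0.010: state=(1.990, 4.508, 7.551)
t=0.015: state=(2.114, 4.565, 7.492)
continuing one RK4 step at a time; state shown every 40 steps (Δt=0.2):
t=0.200: state=(6.504, 9.278, 9.064)
t=0.400: state=(9.661, 8.428, 19.311)
t=0.600: state=(4.436, 2.340, 15.971)
t=0.800: state=(2.939, 3.243, 10.406)
t=1.000: state=(5.068, 6.877, 9.005)
t=1.200: state=(8.882, 9.878, 15.511)
t=1.400: state=(6.555, 4.233, 17.733)
t=1.600: state=(3.761, 3.450, 12.590)
t=1.800: state=(4.798, 6.036, 10.158)
t=2.000: state=(7.872, 9.143, 13.869)
t=2.200: state=(7.336, 5.704, 17.534)
t=2.400: state=(4.588, 3.955, 13.833)
t=2.600: state=(4.927, 5.783, 11.238)
t=2.800: state=(7.269, 8.370, 13.449)
t=3.000: state=(7.417, 6.393, 16.823)
t=3.200: state=(5.196, 4.500, 14.423)
t=3.400: state=(5.165, 5.756, 12.068)
t=3.600: state=(6.924, 7.800, 13.448)
t=3.800: state=(7.273, 6.634, 16.166)
t=3.935: state=(6.098, 5.211, 15.463)

(x, y, z) = (6.098, 5.211, 15.463)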